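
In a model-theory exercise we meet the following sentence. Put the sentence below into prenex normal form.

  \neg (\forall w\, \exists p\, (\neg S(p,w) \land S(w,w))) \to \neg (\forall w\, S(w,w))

Eliminate → and ↔ using ¬ and ∨.
  \neg \neg (\forall w\, \exists p\, (\neg S(p,w) \land S(w,w))) \lor \neg (\forall w\, S(w,w))
Move each ¬ inward, flipping quantifiers it crosses:
  (\forall w\, \exists p\, (\neg S(p,w) \land S(w,w))) \lor (\exists w\, \neg S(w,w))
Give each quantifier a distinct variable: w↦z.
  (\forall w\, \exists p\, (\neg S(p,w) \land S(w,w))) \lor (\exists z\, \neg S(z,z))
Extract every quantifier outward, since the variables are now distinct and don't occur free across branches:
  \forall w\, \exists p\, \exists z\, (\neg S(p,w) \land S(w,w) \lor \neg S(z,z))

\forall w\, \exists p\, \exists z\, (\neg S(p,w) \land S(w,w) \lor \neg S(z,z))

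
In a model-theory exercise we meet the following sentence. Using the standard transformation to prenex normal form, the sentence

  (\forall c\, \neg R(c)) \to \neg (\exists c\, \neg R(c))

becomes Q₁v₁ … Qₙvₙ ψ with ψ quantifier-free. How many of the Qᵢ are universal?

Eliminate → and ↔ using ¬ and ∨.
  \neg (\forall c\, \neg R(c)) \lor \neg (\exists c\, \neg R(c))
Drive negations inward (¬∀x A ≡ ∃x ¬A, ¬∃x A ≡ ∀x ¬A, De Morgan for ∧/∨):
  (\exists c\, R(c)) \lor (\forall c\, R(c))
Standardize variables apart so no two quantifiers bind the same name: c↦z.
  (\exists c\, R(c)) \lor (\forall z\, R(z))
Pull the quantifiers to the front (each side's bound variable is not free in the other side):
  \exists c\, \forall z\, (R(c) \lor R(z))
The prefix is \exists c \forall z: 1 universal, 1 existential.

1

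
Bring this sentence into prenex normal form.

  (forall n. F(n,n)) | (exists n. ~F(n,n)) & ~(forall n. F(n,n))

Move each ¬ inward, flipping quantifiers it crosses:
  (forall n. F(n,n)) | (exists n. ~F(n,n)) & (exists n. ~F(n,n))
Rename bound variables to avoid capture: n↦v, n↦x.
  (forall n. F(n,n)) | (exists v. ~F(v,v)) & (exists x. ~F(x,x))
Finally move all quantifiers to the prefix:
  forall n. exists v. exists x. (F(n,n) | ~F(v,v) & ~F(x,x))

forall n. exists v. exists x. (F(n,n) | ~F(v,v) & ~F(x,x))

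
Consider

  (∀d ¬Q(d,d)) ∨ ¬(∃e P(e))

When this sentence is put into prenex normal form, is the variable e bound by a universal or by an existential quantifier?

Push ¬ through the quantifiers and connectives to reach negation normal form:
  (∀d ¬Q(d,d)) ∨ (∀e ¬P(e))
Pull the quantifiers to the front (each side's bound variable is not free in the other side):
  ∀d ∀e (¬Q(d,d) ∨ ¬P(e))
The quantifier ∃e sits under an odd number of negations, so it flips to ∀e.

universal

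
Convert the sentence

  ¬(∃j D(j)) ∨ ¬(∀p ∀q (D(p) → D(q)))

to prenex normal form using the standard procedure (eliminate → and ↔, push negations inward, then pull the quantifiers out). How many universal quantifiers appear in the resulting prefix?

Rewrite implications/biconditionals: A → B as ¬A ∨ B.
  ¬(∃j D(j)) ∨ ¬(∀p ∀q (¬D(p) ∨ D(q)))
Push ¬ through the quantifiers and connectives to reach negation normal form:
  (∀j ¬D(j)) ∨ (∃p ∃q (D(p) ∧ ¬D(q)))
All bound variables are already distinct, so no renaming is needed.
Pull the quantifiers to the front (each side's bound variable is not free in the other side):
  ∀j ∃p ∃q (¬D(j) ∨ D(p) ∧ ¬D(q))
The prefix is ∀j ∃p ∃q: 1 universal, 2 existential.

1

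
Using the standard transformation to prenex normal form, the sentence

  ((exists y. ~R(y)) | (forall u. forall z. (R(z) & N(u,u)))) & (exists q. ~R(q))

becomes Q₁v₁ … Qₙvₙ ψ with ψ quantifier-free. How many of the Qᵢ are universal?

2

All bound variables are already distinct, so no renaming is needed.
Extract every quantifier outward, since the variables are now distinct and don't occur free across branches:
  exists y. forall u. forall z. exists q. ((~R(y) | R(z) & N(u,u)) & ~R(q))
The prefix is exists y forall u forall z exists q: 2 universal, 2 existential.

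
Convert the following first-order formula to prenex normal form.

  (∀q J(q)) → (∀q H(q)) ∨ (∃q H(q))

∃q ∀w1 ∃x (¬J(q) ∨ H(w1) ∨ H(x))

Rewrite implications/biconditionals: A → B as ¬A ∨ B.
  ¬(∀q J(q)) ∨ (∀q H(q)) ∨ (∃q H(q))
Move each ¬ inward, flipping quantifiers it crosses:
  (∃q ¬J(q)) ∨ (∀q H(q)) ∨ (∃q H(q))
Give each quantifier a distinct variable: q↦w1, q↦x.
  (∃q ¬J(q)) ∨ (∀w1 H(w1)) ∨ (∃x H(x))
Extract every quantifier outward, since the variables are now distinct and don't occur free across branches:
  ∃q ∀w1 ∃x (¬J(q) ∨ H(w1) ∨ H(x))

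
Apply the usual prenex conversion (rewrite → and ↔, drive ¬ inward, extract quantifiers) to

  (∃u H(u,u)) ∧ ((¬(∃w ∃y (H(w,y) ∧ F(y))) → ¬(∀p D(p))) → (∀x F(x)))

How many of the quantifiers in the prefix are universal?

4

Eliminate → and ↔ using ¬ and ∨.
  (∃u H(u,u)) ∧ (¬(¬¬(∃w ∃y (H(w,y) ∧ F(y))) ∨ ¬(∀p D(p))) ∨ (∀x F(x)))
Drive negations inward (¬∀x A ≡ ∃x ¬A, ¬∃x A ≡ ∀x ¬A, De Morgan for ∧/∨):
  (∃u H(u,u)) ∧ ((∀w ∀y (¬H(w,y) ∨ ¬F(y))) ∧ (∀p D(p)) ∨ (∀x F(x)))
All bound variables are already distinct, so no renaming is needed.
Pull the quantifiers to the front (each side's bound variable is not free in the other side):
  ∃u ∀w ∀y ∀p ∀x (H(u,u) ∧ ((¬H(w,y) ∨ ¬F(y)) ∧ D(p) ∨ F(x)))
The prefix is ∃u ∀w ∀y ∀p ∀x: 4 universal, 1 existential.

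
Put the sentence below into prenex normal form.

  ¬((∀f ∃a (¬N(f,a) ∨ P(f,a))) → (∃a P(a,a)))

∀f ∃a ∀y ((¬N(f,a) ∨ P(f,a)) ∧ ¬P(y,y))

Rewrite implications/biconditionals: A → B as ¬A ∨ B.
  ¬(¬(∀f ∃a (¬N(f,a) ∨ P(f,a))) ∨ (∃a P(a,a)))
Drive negations inward (¬∀x A ≡ ∃x ¬A, ¬∃x A ≡ ∀x ¬A, De Morgan for ∧/∨):
  (∀f ∃a (¬N(f,a) ∨ P(f,a))) ∧ (∀a ¬P(a,a))
Give each quantifier a distinct variable: a↦y.
  (∀f ∃a (¬N(f,a) ∨ P(f,a))) ∧ (∀y ¬P(y,y))
Pull the quantifiers to the front (each side's bound variable is not free in the other side):
  ∀f ∃a ∀y ((¬N(f,a) ∨ P(f,a)) ∧ ¬P(y,y))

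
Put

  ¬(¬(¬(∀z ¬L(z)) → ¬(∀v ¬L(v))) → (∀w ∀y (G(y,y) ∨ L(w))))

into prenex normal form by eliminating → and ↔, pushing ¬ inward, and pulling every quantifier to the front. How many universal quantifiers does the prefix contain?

1

Rewrite implications/biconditionals: A → B as ¬A ∨ B.
  ¬(¬¬(¬¬(∀z ¬L(z)) ∨ ¬(∀v ¬L(v))) ∨ (∀w ∀y (G(y,y) ∨ L(w))))
Move each ¬ inward, flipping quantifiers it crosses:
  (∃z L(z)) ∧ (∀v ¬L(v)) ∧ (∃w ∃y (¬G(y,y) ∧ ¬L(w)))
Extract every quantifier outward, since the variables are now distinct and don't occur free across branches:
  ∃z ∀v ∃w ∃y (L(z) ∧ ¬L(v) ∧ ¬G(y,y) ∧ ¬L(w))
The prefix is ∃z ∀v ∃w ∃y: 1 universal, 3 existential.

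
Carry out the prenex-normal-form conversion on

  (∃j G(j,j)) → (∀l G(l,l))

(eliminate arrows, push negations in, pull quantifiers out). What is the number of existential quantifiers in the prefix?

First replace A → B with ¬A ∨ B.
  ¬(∃j G(j,j)) ∨ (∀l G(l,l))
Move each ¬ inward, flipping quantifiers it crosses:
  (∀j ¬G(j,j)) ∨ (∀l G(l,l))
Finally move all quantifiers to the prefix:
  ∀j ∀l (¬G(j,j) ∨ G(l,l))
The prefix is ∀j ∀l: 2 universal, 0 existential.

0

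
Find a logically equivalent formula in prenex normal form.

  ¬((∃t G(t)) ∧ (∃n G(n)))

Push ¬ through the quantifiers and connectives to reach negation normal form:
  (∀t ¬G(t)) ∨ (∀n ¬G(n))
Finally move all quantifiers to the prefix:
  ∀t ∀n (¬G(t) ∨ ¬G(n))

∀t ∀n (¬G(t) ∨ ¬G(n))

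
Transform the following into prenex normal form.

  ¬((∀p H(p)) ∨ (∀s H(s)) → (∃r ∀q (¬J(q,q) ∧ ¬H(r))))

Eliminate → and ↔ using ¬ and ∨.
  ¬(¬((∀p H(p)) ∨ (∀s H(s))) ∨ (∃r ∀q (¬J(q,q) ∧ ¬H(r))))
Drive negations inward (¬∀x A ≡ ∃x ¬A, ¬∃x A ≡ ∀x ¬A, De Morgan for ∧/∨):
  ((∀p H(p)) ∨ (∀s H(s))) ∧ (∀r ∃q (J(q,q) ∨ H(r)))
Pull the quantifiers to the front (each side's bound variable is not free in the other side):
  ∀p ∀s ∀r ∃q ((H(p) ∨ H(s)) ∧ (J(q,q) ∨ H(r)))

∀p ∀s ∀r ∃q ((H(p) ∨ H(s)) ∧ (J(q,q) ∨ H(r)))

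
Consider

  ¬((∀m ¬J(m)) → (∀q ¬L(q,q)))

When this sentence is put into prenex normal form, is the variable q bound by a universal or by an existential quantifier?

Rewrite implications/biconditionals: A → B as ¬A ∨ B.
  ¬(¬(∀m ¬J(m)) ∨ (∀q ¬L(q,q)))
Push ¬ through the quantifiers and connectives to reach negation normal form:
  (∀m ¬J(m)) ∧ (∃q L(q,q))
All bound variables are already distinct, so no renaming is needed.
Pull the quantifiers to the front (each side's bound variable is not free in the other side):
  ∀m ∃q (¬J(m) ∧ L(q,q))
The quantifier ∀q sits under an odd number of negations (counting the antecedent side of each →), so it flips to ∃q.

existential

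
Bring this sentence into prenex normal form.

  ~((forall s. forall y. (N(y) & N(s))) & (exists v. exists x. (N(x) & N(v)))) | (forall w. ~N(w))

exists s. exists y. forall v. forall x. forall w. (~N(y) | ~N(s) | ~N(x) | ~N(v) | ~N(w))

Push ¬ through the quantifiers and connectives to reach negation normal form:
  (exists s. exists y. (~N(y) | ~N(s))) | (forall v. forall x. (~N(x) | ~N(v))) | (forall w. ~N(w))
All bound variables are already distinct, so no renaming is needed.
Pull the quantifiers to the front (each side's bound variable is not free in the other side):
  exists s. exists y. forall v. forall x. forall w. (~N(y) | ~N(s) | ~N(x) | ~N(v) | ~N(w))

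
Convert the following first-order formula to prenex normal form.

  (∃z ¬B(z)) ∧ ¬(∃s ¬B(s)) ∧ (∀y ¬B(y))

Move each ¬ inward, flipping quantifiers it crosses:
  (∃z ¬B(z)) ∧ (∀s B(s)) ∧ (∀y ¬B(y))
All bound variables are already distinct, so no renaming is needed.
Pull the quantifiers to the front (each side's bound variable is not free in the other side):
  ∃z ∀s ∀y (¬B(z) ∧ B(s) ∧ ¬B(y))

∃z ∀s ∀y (¬B(z) ∧ B(s) ∧ ¬B(y))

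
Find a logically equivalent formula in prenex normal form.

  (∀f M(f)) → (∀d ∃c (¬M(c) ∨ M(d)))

Eliminate → and ↔ using ¬ and ∨.
  ¬(∀f M(f)) ∨ (∀d ∃c (¬M(c) ∨ M(d)))
Push ¬ through the quantifiers and connectives to reach negation normal form:
  (∃f ¬M(f)) ∨ (∀d ∃c (¬M(c) ∨ M(d)))
Pull the quantifiers to the front (each side's bound variable is not free in the other side):
  ∃f ∀d ∃c (¬M(f) ∨ ¬M(c) ∨ M(d))

∃f ∀d ∃c (¬M(f) ∨ ¬M(c) ∨ M(d))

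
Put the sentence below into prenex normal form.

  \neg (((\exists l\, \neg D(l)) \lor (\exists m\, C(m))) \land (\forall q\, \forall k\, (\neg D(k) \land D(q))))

\forall l\, \forall m\, \exists q\, \exists k\, (D(l) \land \neg C(m) \lor D(k) \lor \neg D(q))

Push ¬ through the quantifiers and connectives to reach negation normal form:
  (\forall l\, D(l)) \land (\forall m\, \neg C(m)) \lor (\exists q\, \exists k\, (D(k) \lor \neg D(q)))
All bound variables are already distinct, so no renaming is needed.
Finally move all quantifiers to the prefix:
  \forall l\, \forall m\, \exists q\, \exists k\, (D(l) \land \neg C(m) \lor D(k) \lor \neg D(q))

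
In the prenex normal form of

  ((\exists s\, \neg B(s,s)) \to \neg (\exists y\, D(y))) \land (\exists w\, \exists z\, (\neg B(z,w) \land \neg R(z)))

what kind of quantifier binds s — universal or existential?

universal

Rewrite implications/biconditionals: A → B as ¬A ∨ B.
  (\neg (\exists s\, \neg B(s,s)) \lor \neg (\exists y\, D(y))) \land (\exists w\, \exists z\, (\neg B(z,w) \land \neg R(z)))
Push ¬ through the quantifiers and connectives to reach negation normal form:
  ((\forall s\, B(s,s)) \lor (\forall y\, \neg D(y))) \land (\exists w\, \exists z\, (\neg B(z,w) \land \neg R(z)))
All bound variables are already distinct, so no renaming is needed.
Extract every quantifier outward, since the variables are now distinct and don't occur free across branches:
  \forall s\, \forall y\, \exists w\, \exists z\, ((B(s,s) \lor \neg D(y)) \land \neg B(z,w) \land \neg R(z))
The quantifier \exists s sits under an odd number of negations (counting the antecedent side of each →), so it flips to \forall s.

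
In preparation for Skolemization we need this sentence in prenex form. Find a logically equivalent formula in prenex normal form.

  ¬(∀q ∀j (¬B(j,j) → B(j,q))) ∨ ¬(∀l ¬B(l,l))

∃q ∃j ∃l (¬B(j,j) ∧ ¬B(j,q) ∨ B(l,l))

Eliminate → and ↔ using ¬ and ∨.
  ¬(∀q ∀j (¬¬B(j,j) ∨ B(j,q))) ∨ ¬(∀l ¬B(l,l))
Push ¬ through the quantifiers and connectives to reach negation normal form:
  (∃q ∃j (¬B(j,j) ∧ ¬B(j,q))) ∨ (∃l B(l,l))
All bound variables are already distinct, so no renaming is needed.
Extract every quantifier outward, since the variables are now distinct and don't occur free across branches:
  ∃q ∃j ∃l (¬B(j,j) ∧ ¬B(j,q) ∨ B(l,l))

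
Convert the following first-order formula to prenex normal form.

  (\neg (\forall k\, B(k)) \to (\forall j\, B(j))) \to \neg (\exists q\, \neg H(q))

Rewrite implications/biconditionals: A → B as ¬A ∨ B.
  \neg (\neg \neg (\forall k\, B(k)) \lor (\forall j\, B(j))) \lor \neg (\exists q\, \neg H(q))
Drive negations inward (¬∀x A ≡ ∃x ¬A, ¬∃x A ≡ ∀x ¬A, De Morgan for ∧/∨):
  (\exists k\, \neg B(k)) \land (\exists j\, \neg B(j)) \lor (\forall q\, H(q))
Finally move all quantifiers to the prefix:
  \exists k\, \exists j\, \forall q\, (\neg B(k) \land \neg B(j) \lor H(q))

\exists k\, \exists j\, \forall q\, (\neg B(k) \land \neg B(j) \lor H(q))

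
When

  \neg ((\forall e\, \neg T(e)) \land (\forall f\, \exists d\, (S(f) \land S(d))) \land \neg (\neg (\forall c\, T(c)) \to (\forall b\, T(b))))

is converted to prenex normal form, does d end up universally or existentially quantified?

universal

First replace A → B with ¬A ∨ B.
  \neg ((\forall e\, \neg T(e)) \land (\forall f\, \exists d\, (S(f) \land S(d))) \land \neg (\neg \neg (\forall c\, T(c)) \lor (\forall b\, T(b))))
Drive negations inward (¬∀x A ≡ ∃x ¬A, ¬∃x A ≡ ∀x ¬A, De Morgan for ∧/∨):
  (\exists e\, T(e)) \lor (\exists f\, \forall d\, (\neg S(f) \lor \neg S(d))) \lor (\forall c\, T(c)) \lor (\forall b\, T(b))
All bound variables are already distinct, so no renaming is needed.
Extract every quantifier outward, since the variables are now distinct and don't occur free across branches:
  \exists e\, \exists f\, \forall d\, \forall c\, \forall b\, (T(e) \lor \neg S(f) \lor \neg S(d) \lor T(c) \lor T(b))
The quantifier \exists d sits under an odd number of negations (counting the antecedent side of each →), so it flips to \forall d.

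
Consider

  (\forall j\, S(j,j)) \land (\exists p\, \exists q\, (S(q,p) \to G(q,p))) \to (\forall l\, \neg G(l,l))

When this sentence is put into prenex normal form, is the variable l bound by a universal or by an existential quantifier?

Eliminate → and ↔ using ¬ and ∨.
  \neg ((\forall j\, S(j,j)) \land (\exists p\, \exists q\, (\neg S(q,p) \lor G(q,p)))) \lor (\forall l\, \neg G(l,l))
Push ¬ through the quantifiers and connectives to reach negation normal form:
  (\exists j\, \neg S(j,j)) \lor (\forall p\, \forall q\, (S(q,p) \land \neg G(q,p))) \lor (\forall l\, \neg G(l,l))
Finally move all quantifiers to the prefix:
  \exists j\, \forall p\, \forall q\, \forall l\, (\neg S(j,j) \lor S(q,p) \land \neg G(q,p) \lor \neg G(l,l))
The quantifier \forall l sits under an even number of negations (counting the antecedent side of each →), so it remains universal.

universal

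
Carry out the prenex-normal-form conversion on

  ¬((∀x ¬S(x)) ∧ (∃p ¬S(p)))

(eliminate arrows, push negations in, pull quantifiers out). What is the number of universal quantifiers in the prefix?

Move each ¬ inward, flipping quantifiers it crosses:
  (∃x S(x)) ∨ (∀p S(p))
All bound variables are already distinct, so no renaming is needed.
Finally move all quantifiers to the prefix:
  ∃x ∀p (S(x) ∨ S(p))
The prefix is ∃x ∀p: 1 universal, 1 existential.

1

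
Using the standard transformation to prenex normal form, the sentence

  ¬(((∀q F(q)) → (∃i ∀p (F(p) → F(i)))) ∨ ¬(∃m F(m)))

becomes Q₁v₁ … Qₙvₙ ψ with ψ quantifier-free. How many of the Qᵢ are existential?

Rewrite implications/biconditionals: A → B as ¬A ∨ B.
  ¬(¬(∀q F(q)) ∨ (∃i ∀p (¬F(p) ∨ F(i))) ∨ ¬(∃m F(m)))
Move each ¬ inward, flipping quantifiers it crosses:
  (∀q F(q)) ∧ (∀i ∃p (F(p) ∧ ¬F(i))) ∧ (∃m F(m))
All bound variables are already distinct, so no renaming is needed.
Extract every quantifier outward, since the variables are now distinct and don't occur free across branches:
  ∀q ∀i ∃p ∃m (F(q) ∧ F(p) ∧ ¬F(i) ∧ F(m))
The prefix is ∀q ∀i ∃p ∃m: 2 universal, 2 existential.

2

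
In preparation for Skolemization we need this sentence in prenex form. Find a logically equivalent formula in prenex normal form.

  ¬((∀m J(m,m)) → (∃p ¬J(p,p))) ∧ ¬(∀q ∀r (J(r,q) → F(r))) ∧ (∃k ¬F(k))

∀m ∀p ∃q ∃r ∃k (J(m,m) ∧ J(p,p) ∧ J(r,q) ∧ ¬F(r) ∧ ¬F(k))

Eliminate → and ↔ using ¬ and ∨.
  ¬(¬(∀m J(m,m)) ∨ (∃p ¬J(p,p))) ∧ ¬(∀q ∀r (¬J(r,q) ∨ F(r))) ∧ (∃k ¬F(k))
Drive negations inward (¬∀x A ≡ ∃x ¬A, ¬∃x A ≡ ∀x ¬A, De Morgan for ∧/∨):
  (∀m J(m,m)) ∧ (∀p J(p,p)) ∧ (∃q ∃r (J(r,q) ∧ ¬F(r))) ∧ (∃k ¬F(k))
All bound variables are already distinct, so no renaming is needed.
Extract every quantifier outward, since the variables are now distinct and don't occur free across branches:
  ∀m ∀p ∃q ∃r ∃k (J(m,m) ∧ J(p,p) ∧ J(r,q) ∧ ¬F(r) ∧ ¬F(k))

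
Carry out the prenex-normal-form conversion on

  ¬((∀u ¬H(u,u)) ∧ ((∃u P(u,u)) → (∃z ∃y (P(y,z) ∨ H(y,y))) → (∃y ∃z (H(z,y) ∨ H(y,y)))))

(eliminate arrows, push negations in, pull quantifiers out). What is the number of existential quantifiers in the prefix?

4

Eliminate → and ↔ using ¬ and ∨.
  ¬((∀u ¬H(u,u)) ∧ (¬(∃u P(u,u)) ∨ ¬(∃z ∃y (P(y,z) ∨ H(y,y))) ∨ (∃y ∃z (H(z,y) ∨ H(y,y)))))
Push ¬ through the quantifiers and connectives to reach negation normal form:
  (∃u H(u,u)) ∨ (∃u P(u,u)) ∧ (∃z ∃y (P(y,z) ∨ H(y,y))) ∧ (∀y ∀z (¬H(z,y) ∧ ¬H(y,y)))
Rename bound variables to avoid capture: u↦p, y↦w, z↦w1.
  (∃u H(u,u)) ∨ (∃p P(p,p)) ∧ (∃z ∃y (P(y,z) ∨ H(y,y))) ∧ (∀w ∀w1 (¬H(w1,w) ∧ ¬H(w,w)))
Pull the quantifiers to the front (each side's bound variable is not free in the other side):
  ∃u ∃p ∃z ∃y ∀w ∀w1 (H(u,u) ∨ P(p,p) ∧ (P(y,z) ∨ H(y,y)) ∧ ¬H(w1,w) ∧ ¬H(w,w))
The prefix is ∃u ∃p ∃z ∃y ∀w ∀w1: 2 universal, 4 existential.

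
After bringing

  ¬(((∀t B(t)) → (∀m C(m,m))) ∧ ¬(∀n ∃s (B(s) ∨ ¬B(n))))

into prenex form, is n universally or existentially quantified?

Eliminate → and ↔ using ¬ and ∨.
  ¬((¬(∀t B(t)) ∨ (∀m C(m,m))) ∧ ¬(∀n ∃s (B(s) ∨ ¬B(n))))
Drive negations inward (¬∀x A ≡ ∃x ¬A, ¬∃x A ≡ ∀x ¬A, De Morgan for ∧/∨):
  (∀t B(t)) ∧ (∃m ¬C(m,m)) ∨ (∀n ∃s (B(s) ∨ ¬B(n)))
Pull the quantifiers to the front (each side's bound variable is not free in the other side):
  ∀t ∃m ∀n ∃s (B(t) ∧ ¬C(m,m) ∨ B(s) ∨ ¬B(n))
The quantifier ∀n sits under an even number of negations (counting the antecedent side of each →), so it remains universal.

universal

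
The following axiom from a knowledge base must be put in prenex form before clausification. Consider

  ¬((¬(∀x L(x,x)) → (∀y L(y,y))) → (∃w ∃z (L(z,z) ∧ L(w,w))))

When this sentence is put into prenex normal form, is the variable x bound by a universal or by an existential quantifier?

First replace A → B with ¬A ∨ B.
  ¬(¬(¬¬(∀x L(x,x)) ∨ (∀y L(y,y))) ∨ (∃w ∃z (L(z,z) ∧ L(w,w))))
Move each ¬ inward, flipping quantifiers it crosses:
  ((∀x L(x,x)) ∨ (∀y L(y,y))) ∧ (∀w ∀z (¬L(z,z) ∨ ¬L(w,w)))
Extract every quantifier outward, since the variables are now distinct and don't occur free across branches:
  ∀x ∀y ∀w ∀z ((L(x,x) ∨ L(y,y)) ∧ (¬L(z,z) ∨ ¬L(w,w)))
The quantifier ∀x sits under an even number of negations (counting the antecedent side of each →), so it remains universal.

universal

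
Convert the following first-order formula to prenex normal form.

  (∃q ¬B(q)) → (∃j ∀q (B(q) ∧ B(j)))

∀q ∃j ∀w1 (B(q) ∨ B(w1) ∧ B(j))

Rewrite implications/biconditionals: A → B as ¬A ∨ B.
  ¬(∃q ¬B(q)) ∨ (∃j ∀q (B(q) ∧ B(j)))
Drive negations inward (¬∀x A ≡ ∃x ¬A, ¬∃x A ≡ ∀x ¬A, De Morgan for ∧/∨):
  (∀q B(q)) ∨ (∃j ∀q (B(q) ∧ B(j)))
Give each quantifier a distinct variable: q↦w1.
  (∀q B(q)) ∨ (∃j ∀w1 (B(w1) ∧ B(j)))
Finally move all quantifiers to the prefix:
  ∀q ∃j ∀w1 (B(q) ∨ B(w1) ∧ B(j))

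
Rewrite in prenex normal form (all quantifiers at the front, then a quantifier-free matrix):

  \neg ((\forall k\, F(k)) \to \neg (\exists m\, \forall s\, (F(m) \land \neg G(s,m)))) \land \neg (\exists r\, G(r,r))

Rewrite implications/biconditionals: A → B as ¬A ∨ B.
  \neg (\neg (\forall k\, F(k)) \lor \neg (\exists m\, \forall s\, (F(m) \land \neg G(s,m)))) \land \neg (\exists r\, G(r,r))
Drive negations inward (¬∀x A ≡ ∃x ¬A, ¬∃x A ≡ ∀x ¬A, De Morgan for ∧/∨):
  (\forall k\, F(k)) \land (\exists m\, \forall s\, (F(m) \land \neg G(s,m))) \land (\forall r\, \neg G(r,r))
All bound variables are already distinct, so no renaming is needed.
Extract every quantifier outward, since the variables are now distinct and don't occur free across branches:
  \forall k\, \exists m\, \forall s\, \forall r\, (F(k) \land F(m) \land \neg G(s,m) \land \neg G(r,r))

\forall k\, \exists m\, \forall s\, \forall r\, (F(k) \land F(m) \land \neg G(s,m) \land \neg G(r,r))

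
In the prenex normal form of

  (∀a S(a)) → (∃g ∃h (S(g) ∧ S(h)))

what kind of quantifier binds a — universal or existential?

Eliminate → and ↔ using ¬ and ∨.
  ¬(∀a S(a)) ∨ (∃g ∃h (S(g) ∧ S(h)))
Push ¬ through the quantifiers and connectives to reach negation normal form:
  (∃a ¬S(a)) ∨ (∃g ∃h (S(g) ∧ S(h)))
Finally move all quantifiers to the prefix:
  ∃a ∃g ∃h (¬S(a) ∨ S(g) ∧ S(h))
The quantifier ∀a sits under an odd number of negations (counting the antecedent side of each →), so it flips to ∃a.

existential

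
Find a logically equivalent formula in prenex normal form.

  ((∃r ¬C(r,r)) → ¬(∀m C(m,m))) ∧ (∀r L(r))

∀r ∃m ∀x1 ((C(r,r) ∨ ¬C(m,m)) ∧ L(x1))

First replace A → B with ¬A ∨ B.
  (¬(∃r ¬C(r,r)) ∨ ¬(∀m C(m,m))) ∧ (∀r L(r))
Move each ¬ inward, flipping quantifiers it crosses:
  ((∀r C(r,r)) ∨ (∃m ¬C(m,m))) ∧ (∀r L(r))
Rename bound variables to avoid capture: r↦x1.
  ((∀r C(r,r)) ∨ (∃m ¬C(m,m))) ∧ (∀x1 L(x1))
Extract every quantifier outward, since the variables are now distinct and don't occur free across branches:
  ∀r ∃m ∀x1 ((C(r,r) ∨ ¬C(m,m)) ∧ L(x1))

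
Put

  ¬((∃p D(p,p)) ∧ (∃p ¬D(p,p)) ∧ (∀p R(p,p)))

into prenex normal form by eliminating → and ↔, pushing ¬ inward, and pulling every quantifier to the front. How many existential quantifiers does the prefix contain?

1

Move each ¬ inward, flipping quantifiers it crosses:
  (∀p ¬D(p,p)) ∨ (∀p D(p,p)) ∨ (∃p ¬R(p,p))
Give each quantifier a distinct variable: p↦b, p↦u.
  (∀p ¬D(p,p)) ∨ (∀b D(b,b)) ∨ (∃u ¬R(u,u))
Pull the quantifiers to the front (each side's bound variable is not free in the other side):
  ∀p ∀b ∃u (¬D(p,p) ∨ D(b,b) ∨ ¬R(u,u))
The prefix is ∀p ∀b ∃u: 2 universal, 1 existential.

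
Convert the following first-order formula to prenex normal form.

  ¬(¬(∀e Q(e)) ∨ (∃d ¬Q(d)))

∀e ∀d (Q(e) ∧ Q(d))

Move each ¬ inward, flipping quantifiers it crosses:
  (∀e Q(e)) ∧ (∀d Q(d))
Finally move all quantifiers to the prefix:
  ∀e ∀d (Q(e) ∧ Q(d))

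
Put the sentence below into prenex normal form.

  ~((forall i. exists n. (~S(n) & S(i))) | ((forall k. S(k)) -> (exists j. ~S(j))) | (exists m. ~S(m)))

exists i. forall n. forall k. forall j. forall m. ((S(n) | ~S(i)) & S(k) & S(j) & S(m))

First replace A → B with ¬A ∨ B.
  ~((forall i. exists n. (~S(n) & S(i))) | ~(forall k. S(k)) | (exists j. ~S(j)) | (exists m. ~S(m)))
Drive negations inward (¬∀x A ≡ ∃x ¬A, ¬∃x A ≡ ∀x ¬A, De Morgan for ∧/∨):
  (exists i. forall n. (S(n) | ~S(i))) & (forall k. S(k)) & (forall j. S(j)) & (forall m. S(m))
All bound variables are already distinct, so no renaming is needed.
Pull the quantifiers to the front (each side's bound variable is not free in the other side):
  exists i. forall n. forall k. forall j. forall m. ((S(n) | ~S(i)) & S(k) & S(j) & S(m))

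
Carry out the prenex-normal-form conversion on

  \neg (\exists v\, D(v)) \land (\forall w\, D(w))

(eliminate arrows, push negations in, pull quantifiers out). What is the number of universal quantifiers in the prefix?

2

Move each ¬ inward, flipping quantifiers it crosses:
  (\forall v\, \neg D(v)) \land (\forall w\, D(w))
All bound variables are already distinct, so no renaming is needed.
Finally move all quantifiers to the prefix:
  \forall v\, \forall w\, (\neg D(v) \land D(w))
The prefix is \forall v \forall w: 2 universal, 0 existential.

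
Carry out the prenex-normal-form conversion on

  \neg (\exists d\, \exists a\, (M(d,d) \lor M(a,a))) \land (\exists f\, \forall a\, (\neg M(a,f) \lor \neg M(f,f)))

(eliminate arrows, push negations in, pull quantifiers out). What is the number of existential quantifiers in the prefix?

1

Drive negations inward (¬∀x A ≡ ∃x ¬A, ¬∃x A ≡ ∀x ¬A, De Morgan for ∧/∨):
  (\forall d\, \forall a\, (\neg M(d,d) \land \neg M(a,a))) \land (\exists f\, \forall a\, (\neg M(a,f) \lor \neg M(f,f)))
Give each quantifier a distinct variable: a↦z.
  (\forall d\, \forall a\, (\neg M(d,d) \land \neg M(a,a))) \land (\exists f\, \forall z\, (\neg M(z,f) \lor \neg M(f,f)))
Pull the quantifiers to the front (each side's bound variable is not free in the other side):
  \forall d\, \forall a\, \exists f\, \forall z\, (\neg M(d,d) \land \neg M(a,a) \land (\neg M(z,f) \lor \neg M(f,f)))
The prefix is \forall d \forall a \exists f \forall z: 3 universal, 1 existential.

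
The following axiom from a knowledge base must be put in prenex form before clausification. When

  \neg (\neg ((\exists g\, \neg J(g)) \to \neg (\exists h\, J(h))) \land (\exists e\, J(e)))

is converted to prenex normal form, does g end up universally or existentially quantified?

universal

Eliminate → and ↔ using ¬ and ∨.
  \neg (\neg (\neg (\exists g\, \neg J(g)) \lor \neg (\exists h\, J(h))) \land (\exists e\, J(e)))
Drive negations inward (¬∀x A ≡ ∃x ¬A, ¬∃x A ≡ ∀x ¬A, De Morgan for ∧/∨):
  (\forall g\, J(g)) \lor (\forall h\, \neg J(h)) \lor (\forall e\, \neg J(e))
Finally move all quantifiers to the prefix:
  \forall g\, \forall h\, \forall e\, (J(g) \lor \neg J(h) \lor \neg J(e))
The quantifier \exists g sits under an odd number of negations (counting the antecedent side of each →), so it flips to \forall g.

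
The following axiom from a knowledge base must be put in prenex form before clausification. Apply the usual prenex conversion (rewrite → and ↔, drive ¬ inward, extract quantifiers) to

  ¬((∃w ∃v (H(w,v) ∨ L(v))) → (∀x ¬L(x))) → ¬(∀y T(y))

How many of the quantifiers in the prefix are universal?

Eliminate → and ↔ using ¬ and ∨.
  ¬¬(¬(∃w ∃v (H(w,v) ∨ L(v))) ∨ (∀x ¬L(x))) ∨ ¬(∀y T(y))
Move each ¬ inward, flipping quantifiers it crosses:
  (∀w ∀v (¬H(w,v) ∧ ¬L(v))) ∨ (∀x ¬L(x)) ∨ (∃y ¬T(y))
Finally move all quantifiers to the prefix:
  ∀w ∀v ∀x ∃y (¬H(w,v) ∧ ¬L(v) ∨ ¬L(x) ∨ ¬T(y))
The prefix is ∀w ∀v ∀x ∃y: 3 universal, 1 existential.

3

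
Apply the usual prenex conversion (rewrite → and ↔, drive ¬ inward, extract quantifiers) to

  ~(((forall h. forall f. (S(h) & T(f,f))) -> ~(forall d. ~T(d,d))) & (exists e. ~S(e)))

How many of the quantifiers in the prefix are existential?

Eliminate → and ↔ using ¬ and ∨.
  ~((~(forall h. forall f. (S(h) & T(f,f))) | ~(forall d. ~T(d,d))) & (exists e. ~S(e)))
Move each ¬ inward, flipping quantifiers it crosses:
  (forall h. forall f. (S(h) & T(f,f))) & (forall d. ~T(d,d)) | (forall e. S(e))
Pull the quantifiers to the front (each side's bound variable is not free in the other side):
  forall h. forall f. forall d. forall e. (S(h) & T(f,f) & ~T(d,d) | S(e))
The prefix is forall h forall f forall d forall e: 4 universal, 0 existential.

0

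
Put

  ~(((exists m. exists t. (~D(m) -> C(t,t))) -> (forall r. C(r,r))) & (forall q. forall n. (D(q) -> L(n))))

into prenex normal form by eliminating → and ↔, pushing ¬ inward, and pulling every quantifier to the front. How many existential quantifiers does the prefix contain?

Eliminate → and ↔ using ¬ and ∨.
  ~((~(exists m. exists t. (~~D(m) | C(t,t))) | (forall r. C(r,r))) & (forall q. forall n. (~D(q) | L(n))))
Drive negations inward (¬∀x A ≡ ∃x ¬A, ¬∃x A ≡ ∀x ¬A, De Morgan for ∧/∨):
  (exists m. exists t. (D(m) | C(t,t))) & (exists r. ~C(r,r)) | (exists q. exists n. (D(q) & ~L(n)))
Pull the quantifiers to the front (each side's bound variable is not free in the other side):
  exists m. exists t. exists r. exists q. exists n. ((D(m) | C(t,t)) & ~C(r,r) | D(q) & ~L(n))
The prefix is exists m exists t exists r exists q exists n: 0 universal, 5 existential.

5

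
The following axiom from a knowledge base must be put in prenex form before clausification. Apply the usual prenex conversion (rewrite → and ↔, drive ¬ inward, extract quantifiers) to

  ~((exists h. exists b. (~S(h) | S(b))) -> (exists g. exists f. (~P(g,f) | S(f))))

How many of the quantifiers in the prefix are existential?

2

Eliminate → and ↔ using ¬ and ∨.
  ~(~(exists h. exists b. (~S(h) | S(b))) | (exists g. exists f. (~P(g,f) | S(f))))
Drive negations inward (¬∀x A ≡ ∃x ¬A, ¬∃x A ≡ ∀x ¬A, De Morgan for ∧/∨):
  (exists h. exists b. (~S(h) | S(b))) & (forall g. forall f. (P(g,f) & ~S(f)))
All bound variables are already distinct, so no renaming is needed.
Pull the quantifiers to the front (each side's bound variable is not free in the other side):
  exists h. exists b. forall g. forall f. ((~S(h) | S(b)) & P(g,f) & ~S(f))
The prefix is exists h exists b forall g forall f: 2 universal, 2 existential.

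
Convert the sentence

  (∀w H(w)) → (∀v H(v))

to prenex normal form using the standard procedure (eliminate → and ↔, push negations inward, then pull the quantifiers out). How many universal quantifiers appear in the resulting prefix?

Eliminate → and ↔ using ¬ and ∨.
  ¬(∀w H(w)) ∨ (∀v H(v))
Push ¬ through the quantifiers and connectives to reach negation normal form:
  (∃w ¬H(w)) ∨ (∀v H(v))
Extract every quantifier outward, since the variables are now distinct and don't occur free across branches:
  ∃w ∀v (¬H(w) ∨ H(v))
The prefix is ∃w ∀v: 1 universal, 1 existential.

1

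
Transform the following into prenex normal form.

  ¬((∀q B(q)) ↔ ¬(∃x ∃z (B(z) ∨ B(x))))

First replace A → B with ¬A ∨ B; A ↔ B as (¬A ∨ B) ∧ (¬B ∨ A).
  ¬((¬(∀q B(q)) ∨ ¬(∃x ∃z (B(z) ∨ B(x)))) ∧ (¬¬(∃x ∃z (B(z) ∨ B(x))) ∨ (∀q B(q))))
Drive negations inward (¬∀x A ≡ ∃x ¬A, ¬∃x A ≡ ∀x ¬A, De Morgan for ∧/∨):
  (∀q B(q)) ∧ (∃x ∃z (B(z) ∨ B(x))) ∨ (∀x ∀z (¬B(z) ∧ ¬B(x))) ∧ (∃q ¬B(q))
Give each quantifier a distinct variable: x↦a, z↦w, q↦b.
  (∀q B(q)) ∧ (∃x ∃z (B(z) ∨ B(x))) ∨ (∀a ∀w (¬B(w) ∧ ¬B(a))) ∧ (∃b ¬B(b))
Finally move all quantifiers to the prefix:
  ∀q ∃x ∃z ∀a ∀w ∃b (B(q) ∧ (B(z) ∨ B(x)) ∨ ¬B(w) ∧ ¬B(a) ∧ ¬B(b))

∀q ∃x ∃z ∀a ∀w ∃b (B(q) ∧ (B(z) ∨ B(x)) ∨ ¬B(w) ∧ ¬B(a) ∧ ¬B(b))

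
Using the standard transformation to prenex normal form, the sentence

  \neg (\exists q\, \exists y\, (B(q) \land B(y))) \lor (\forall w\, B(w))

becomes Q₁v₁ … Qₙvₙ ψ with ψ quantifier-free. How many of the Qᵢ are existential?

Drive negations inward (¬∀x A ≡ ∃x ¬A, ¬∃x A ≡ ∀x ¬A, De Morgan for ∧/∨):
  (\forall q\, \forall y\, (\neg B(q) \lor \neg B(y))) \lor (\forall w\, B(w))
All bound variables are already distinct, so no renaming is needed.
Finally move all quantifiers to the prefix:
  \forall q\, \forall y\, \forall w\, (\neg B(q) \lor \neg B(y) \lor B(w))
The prefix is \forall q \forall y \forall w: 3 universal, 0 existential.

0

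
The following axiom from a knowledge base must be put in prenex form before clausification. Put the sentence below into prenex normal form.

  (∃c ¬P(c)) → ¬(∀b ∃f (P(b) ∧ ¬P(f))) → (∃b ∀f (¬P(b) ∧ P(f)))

∀c ∀b ∃f ∃y1 ∀r (P(c) ∨ P(b) ∧ ¬P(f) ∨ ¬P(y1) ∧ P(r))

First replace A → B with ¬A ∨ B.
  ¬(∃c ¬P(c)) ∨ ¬¬(∀b ∃f (P(b) ∧ ¬P(f))) ∨ (∃b ∀f (¬P(b) ∧ P(f)))
Move each ¬ inward, flipping quantifiers it crosses:
  (∀c P(c)) ∨ (∀b ∃f (P(b) ∧ ¬P(f))) ∨ (∃b ∀f (¬P(b) ∧ P(f)))
Give each quantifier a distinct variable: b↦y1, f↦r.
  (∀c P(c)) ∨ (∀b ∃f (P(b) ∧ ¬P(f))) ∨ (∃y1 ∀r (¬P(y1) ∧ P(r)))
Finally move all quantifiers to the prefix:
  ∀c ∀b ∃f ∃y1 ∀r (P(c) ∨ P(b) ∧ ¬P(f) ∨ ¬P(y1) ∧ P(r))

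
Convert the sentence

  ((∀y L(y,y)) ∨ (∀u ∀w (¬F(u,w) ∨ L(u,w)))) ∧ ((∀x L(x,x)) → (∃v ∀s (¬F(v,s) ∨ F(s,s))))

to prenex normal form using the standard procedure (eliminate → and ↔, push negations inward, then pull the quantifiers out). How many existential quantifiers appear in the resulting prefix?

2

Eliminate → and ↔ using ¬ and ∨.
  ((∀y L(y,y)) ∨ (∀u ∀w (¬F(u,w) ∨ L(u,w)))) ∧ (¬(∀x L(x,x)) ∨ (∃v ∀s (¬F(v,s) ∨ F(s,s))))
Drive negations inward (¬∀x A ≡ ∃x ¬A, ¬∃x A ≡ ∀x ¬A, De Morgan for ∧/∨):
  ((∀y L(y,y)) ∨ (∀u ∀w (¬F(u,w) ∨ L(u,w)))) ∧ ((∃x ¬L(x,x)) ∨ (∃v ∀s (¬F(v,s) ∨ F(s,s))))
All bound variables are already distinct, so no renaming is needed.
Pull the quantifiers to the front (each side's bound variable is not free in the other side):
  ∀y ∀u ∀w ∃x ∃v ∀s ((L(y,y) ∨ ¬F(u,w) ∨ L(u,w)) ∧ (¬L(x,x) ∨ ¬F(v,s) ∨ F(s,s)))
The prefix is ∀y ∀u ∀w ∃x ∃v ∀s: 4 universal, 2 existential.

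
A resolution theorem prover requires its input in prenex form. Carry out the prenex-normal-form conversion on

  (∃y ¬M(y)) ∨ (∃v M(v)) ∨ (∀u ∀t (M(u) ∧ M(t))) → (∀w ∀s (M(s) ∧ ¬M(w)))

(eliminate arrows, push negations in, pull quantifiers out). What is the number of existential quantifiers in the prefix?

2

Eliminate → and ↔ using ¬ and ∨.
  ¬((∃y ¬M(y)) ∨ (∃v M(v)) ∨ (∀u ∀t (M(u) ∧ M(t)))) ∨ (∀w ∀s (M(s) ∧ ¬M(w)))
Move each ¬ inward, flipping quantifiers it crosses:
  (∀y M(y)) ∧ (∀v ¬M(v)) ∧ (∃u ∃t (¬M(u) ∨ ¬M(t))) ∨ (∀w ∀s (M(s) ∧ ¬M(w)))
All bound variables are already distinct, so no renaming is needed.
Pull the quantifiers to the front (each side's bound variable is not free in the other side):
  ∀y ∀v ∃u ∃t ∀w ∀s (M(y) ∧ ¬M(v) ∧ (¬M(u) ∨ ¬M(t)) ∨ M(s) ∧ ¬M(w))
The prefix is ∀y ∀v ∃u ∃t ∀w ∀s: 4 universal, 2 existential.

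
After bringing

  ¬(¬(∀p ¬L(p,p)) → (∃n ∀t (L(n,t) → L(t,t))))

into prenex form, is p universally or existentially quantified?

First replace A → B with ¬A ∨ B.
  ¬(¬¬(∀p ¬L(p,p)) ∨ (∃n ∀t (¬L(n,t) ∨ L(t,t))))
Move each ¬ inward, flipping quantifiers it crosses:
  (∃p L(p,p)) ∧ (∀n ∃t (L(n,t) ∧ ¬L(t,t)))
Finally move all quantifiers to the prefix:
  ∃p ∀n ∃t (L(p,p) ∧ L(n,t) ∧ ¬L(t,t))
The quantifier ∀p sits under an odd number of negations (counting the antecedent side of each →), so it flips to ∃p.

existential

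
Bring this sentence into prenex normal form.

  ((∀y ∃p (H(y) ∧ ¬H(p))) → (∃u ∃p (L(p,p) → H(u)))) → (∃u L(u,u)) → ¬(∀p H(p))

∀y ∃p ∀u ∀w ∀a ∃u1 (H(y) ∧ ¬H(p) ∧ L(w,w) ∧ ¬H(u) ∨ ¬L(a,a) ∨ ¬H(u1))

Eliminate → and ↔ using ¬ and ∨.
  ¬(¬(∀y ∃p (H(y) ∧ ¬H(p))) ∨ (∃u ∃p (¬L(p,p) ∨ H(u)))) ∨ ¬(∃u L(u,u)) ∨ ¬(∀p H(p))
Drive negations inward (¬∀x A ≡ ∃x ¬A, ¬∃x A ≡ ∀x ¬A, De Morgan for ∧/∨):
  (∀y ∃p (H(y) ∧ ¬H(p))) ∧ (∀u ∀p (L(p,p) ∧ ¬H(u))) ∨ (∀u ¬L(u,u)) ∨ (∃p ¬H(p))
Give each quantifier a distinct variable: p↦w, u↦a, p↦u1.
  (∀y ∃p (H(y) ∧ ¬H(p))) ∧ (∀u ∀w (L(w,w) ∧ ¬H(u))) ∨ (∀a ¬L(a,a)) ∨ (∃u1 ¬H(u1))
Finally move all quantifiers to the prefix:
  ∀y ∃p ∀u ∀w ∀a ∃u1 (H(y) ∧ ¬H(p) ∧ L(w,w) ∧ ¬H(u) ∨ ¬L(a,a) ∨ ¬H(u1))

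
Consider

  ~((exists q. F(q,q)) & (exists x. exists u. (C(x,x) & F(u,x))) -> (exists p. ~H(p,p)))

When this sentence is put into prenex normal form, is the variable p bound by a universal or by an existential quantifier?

Eliminate → and ↔ using ¬ and ∨.
  ~(~((exists q. F(q,q)) & (exists x. exists u. (C(x,x) & F(u,x)))) | (exists p. ~H(p,p)))
Drive negations inward (¬∀x A ≡ ∃x ¬A, ¬∃x A ≡ ∀x ¬A, De Morgan for ∧/∨):
  (exists q. F(q,q)) & (exists x. exists u. (C(x,x) & F(u,x))) & (forall p. H(p,p))
All bound variables are already distinct, so no renaming is needed.
Extract every quantifier outward, since the variables are now distinct and don't occur free across branches:
  exists q. exists x. exists u. forall p. (F(q,q) & C(x,x) & F(u,x) & H(p,p))
The quantifier exists p sits under an odd number of negations (counting the antecedent side of each →), so it flips to forall p.

universal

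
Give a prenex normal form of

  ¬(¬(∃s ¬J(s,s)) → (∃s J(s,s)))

∀s ∀q (J(s,s) ∧ ¬J(q,q))

Eliminate → and ↔ using ¬ and ∨.
  ¬(¬¬(∃s ¬J(s,s)) ∨ (∃s J(s,s)))
Push ¬ through the quantifiers and connectives to reach negation normal form:
  (∀s J(s,s)) ∧ (∀s ¬J(s,s))
Rename bound variables to avoid capture: s↦q.
  (∀s J(s,s)) ∧ (∀q ¬J(q,q))
Extract every quantifier outward, since the variables are now distinct and don't occur free across branches:
  ∀s ∀q (J(s,s) ∧ ¬J(q,q))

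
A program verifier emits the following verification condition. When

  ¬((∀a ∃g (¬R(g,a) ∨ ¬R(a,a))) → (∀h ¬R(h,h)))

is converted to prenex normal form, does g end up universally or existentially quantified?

Rewrite implications/biconditionals: A → B as ¬A ∨ B.
  ¬(¬(∀a ∃g (¬R(g,a) ∨ ¬R(a,a))) ∨ (∀h ¬R(h,h)))
Push ¬ through the quantifiers and connectives to reach negation normal form:
  (∀a ∃g (¬R(g,a) ∨ ¬R(a,a))) ∧ (∃h R(h,h))
All bound variables are already distinct, so no renaming is needed.
Extract every quantifier outward, since the variables are now distinct and don't occur free across branches:
  ∀a ∃g ∃h ((¬R(g,a) ∨ ¬R(a,a)) ∧ R(h,h))
The quantifier ∃g sits under an even number of negations (counting the antecedent side of each →), so it remains existential.

existential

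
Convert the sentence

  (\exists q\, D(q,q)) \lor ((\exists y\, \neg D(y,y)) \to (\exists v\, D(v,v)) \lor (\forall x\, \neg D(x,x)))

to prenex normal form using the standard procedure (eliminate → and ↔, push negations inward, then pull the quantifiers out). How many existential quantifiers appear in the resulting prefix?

Rewrite implications/biconditionals: A → B as ¬A ∨ B.
  (\exists q\, D(q,q)) \lor \neg (\exists y\, \neg D(y,y)) \lor (\exists v\, D(v,v)) \lor (\forall x\, \neg D(x,x))
Push ¬ through the quantifiers and connectives to reach negation normal form:
  (\exists q\, D(q,q)) \lor (\forall y\, D(y,y)) \lor (\exists v\, D(v,v)) \lor (\forall x\, \neg D(x,x))
All bound variables are already distinct, so no renaming is needed.
Finally move all quantifiers to the prefix:
  \exists q\, \forall y\, \exists v\, \forall x\, (D(q,q) \lor D(y,y) \lor D(v,v) \lor \neg D(x,x))
The prefix is \exists q \forall y \exists v \forall x: 2 universal, 2 existential.

2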